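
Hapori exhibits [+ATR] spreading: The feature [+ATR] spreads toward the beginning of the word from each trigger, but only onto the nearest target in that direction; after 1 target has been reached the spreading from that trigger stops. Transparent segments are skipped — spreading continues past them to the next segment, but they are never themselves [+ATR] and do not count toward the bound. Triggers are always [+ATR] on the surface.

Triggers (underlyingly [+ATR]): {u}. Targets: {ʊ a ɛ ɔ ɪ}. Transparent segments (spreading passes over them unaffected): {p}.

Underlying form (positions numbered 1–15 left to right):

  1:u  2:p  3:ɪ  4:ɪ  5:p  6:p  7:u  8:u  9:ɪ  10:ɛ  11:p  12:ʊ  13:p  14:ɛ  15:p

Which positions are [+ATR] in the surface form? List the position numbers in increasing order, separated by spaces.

From /u/ at 1 leftward: word edge.
From /u/ at 7 leftward: 6 /p/ transparent; 5 /p/ transparent; 4 /ɪ/ → [+ATR]; bound reached.
From /u/ at 8 leftward: 7 /u/ is itself a trigger — this domain ends here.
Targets with no active source: positions 3 9 10 12 14 stay [-ATR].

1 4 7 8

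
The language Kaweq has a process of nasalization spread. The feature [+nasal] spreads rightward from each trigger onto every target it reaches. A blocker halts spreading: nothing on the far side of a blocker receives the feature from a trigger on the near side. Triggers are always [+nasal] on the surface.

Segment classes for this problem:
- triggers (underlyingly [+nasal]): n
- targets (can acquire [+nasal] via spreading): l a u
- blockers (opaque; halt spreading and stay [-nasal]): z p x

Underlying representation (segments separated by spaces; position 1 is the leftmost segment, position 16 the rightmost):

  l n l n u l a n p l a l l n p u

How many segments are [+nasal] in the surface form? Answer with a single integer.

8

From /n/ at 2 rightward: 3 /l/ → [+nasal]; 4 /n/ is itself a trigger — this domain ends here.
From /n/ at 4 rightward: 5 /u/ → [+nasal]; 6 /l/ → [+nasal]; 7 /a/ → [+nasal]; 8 /n/ is itself a trigger — this domain ends here.
From /n/ at 8 rightward: 9 /p/ blocks.
From /n/ at 14 rightward: 15 /p/ blocks.
Targets with no active source: positions 1 10 11 12 13 16 stay [-nasal].
[+nasal] positions on the surface: 2 3 4 5 6 7 8 14.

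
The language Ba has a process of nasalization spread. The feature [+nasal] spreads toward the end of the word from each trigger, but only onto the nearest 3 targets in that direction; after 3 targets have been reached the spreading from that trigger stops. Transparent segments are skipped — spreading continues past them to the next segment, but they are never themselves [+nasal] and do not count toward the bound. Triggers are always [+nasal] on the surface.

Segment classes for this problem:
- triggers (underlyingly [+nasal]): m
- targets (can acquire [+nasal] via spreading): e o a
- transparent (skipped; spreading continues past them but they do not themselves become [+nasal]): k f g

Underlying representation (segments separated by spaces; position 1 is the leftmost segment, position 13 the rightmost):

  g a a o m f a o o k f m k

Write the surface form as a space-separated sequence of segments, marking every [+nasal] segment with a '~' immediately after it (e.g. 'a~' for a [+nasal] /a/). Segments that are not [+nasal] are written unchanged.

g a a o m~ f a~ o~ o~ k f m~ k

From /m/ at 5 rightward: 6 /f/ transparent; 7 /a/ → [+nasal]; 8 /o/ → [+nasal]; 9 /o/ → [+nasal]; bound reached.
From /m/ at 12 rightward: 13 /k/ transparent; word edge.
Targets with no active source: positions 2 3 4 stay [-nasal].
[+nasal] positions on the surface: 5 7 8 9 12.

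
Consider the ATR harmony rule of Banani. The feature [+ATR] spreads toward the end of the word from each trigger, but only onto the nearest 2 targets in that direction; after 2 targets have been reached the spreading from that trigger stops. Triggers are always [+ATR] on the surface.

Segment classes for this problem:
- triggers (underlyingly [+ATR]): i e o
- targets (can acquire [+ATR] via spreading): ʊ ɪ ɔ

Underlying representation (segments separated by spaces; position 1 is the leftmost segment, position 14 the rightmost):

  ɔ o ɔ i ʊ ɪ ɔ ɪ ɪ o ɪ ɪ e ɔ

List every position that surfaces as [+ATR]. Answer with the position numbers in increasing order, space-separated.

2 3 4 5 6 10 11 12 13 14

From /o/ at 2 rightward: 3 /ɔ/ → [+ATR]; 4 /i/ is itself a trigger — this domain ends here.
From /i/ at 4 rightward: 5 /ʊ/ → [+ATR]; 6 /ɪ/ → [+ATR]; bound reached.
From /o/ at 10 rightward: 11 /ɪ/ → [+ATR]; 12 /ɪ/ → [+ATR]; bound reached.
From /e/ at 13 rightward: 14 /ɔ/ → [+ATR]; word edge.
Targets with no active source: positions 1 7 8 9 stay [-ATR].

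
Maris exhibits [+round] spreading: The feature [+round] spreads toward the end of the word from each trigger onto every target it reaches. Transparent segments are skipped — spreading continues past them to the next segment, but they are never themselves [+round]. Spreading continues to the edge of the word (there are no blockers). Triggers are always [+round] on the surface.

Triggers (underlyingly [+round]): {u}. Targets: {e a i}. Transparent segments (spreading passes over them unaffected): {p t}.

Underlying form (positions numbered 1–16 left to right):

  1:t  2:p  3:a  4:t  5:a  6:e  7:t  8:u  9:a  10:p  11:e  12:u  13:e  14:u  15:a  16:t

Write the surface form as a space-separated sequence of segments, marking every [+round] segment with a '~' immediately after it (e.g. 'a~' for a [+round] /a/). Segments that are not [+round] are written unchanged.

From /u/ at 8 rightward: 9 /a/ → [+round]; 10 /p/ transparent; 11 /e/ → [+round]; 12 /u/ is itself a trigger — this domain ends here.
From /u/ at 12 rightward: 13 /e/ → [+round]; 14 /u/ is itself a trigger — this domain ends here.
From /u/ at 14 rightward: 15 /a/ → [+round]; 16 /t/ transparent; word edge.
Targets with no active source: positions 3 5 6 stay [-round].
[+round] positions on the surface: 8 9 11 12 13 14 15.

t p a t a e t u~ a~ p e~ u~ e~ u~ a~ t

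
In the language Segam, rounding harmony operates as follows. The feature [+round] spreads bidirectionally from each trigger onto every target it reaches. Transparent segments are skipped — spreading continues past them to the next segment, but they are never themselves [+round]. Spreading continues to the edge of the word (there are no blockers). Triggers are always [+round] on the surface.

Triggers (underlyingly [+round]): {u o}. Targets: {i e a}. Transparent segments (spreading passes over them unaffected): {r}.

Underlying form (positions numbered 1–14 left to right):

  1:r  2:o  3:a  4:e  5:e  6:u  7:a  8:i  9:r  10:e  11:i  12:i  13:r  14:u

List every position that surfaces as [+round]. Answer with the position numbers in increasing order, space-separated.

From /o/ at 2 rightward: 3 /a/ → [+round]; 4 /e/ → [+round]; 5 /e/ → [+round]; 6 /u/ is itself a trigger — this domain ends here.
From /o/ at 2 leftward: 1 /r/ transparent; word edge.
From /u/ at 6 rightward: 7 /a/ → [+round]; 8 /i/ → [+round]; 9 /r/ transparent; 10 /e/ → [+round]; 11 /i/ → [+round]; 12 /i/ → [+round]; 13 /r/ transparent; 14 /u/ is itself a trigger — this domain ends here.
From /u/ at 6 leftward: 5 /e/ → [+round]; 4 /e/ → [+round]; 3 /a/ → [+round]; 2 /o/ is itself a trigger — this domain ends here.
From /u/ at 14 rightward: word edge.
From /u/ at 14 leftward: 13 /r/ transparent; 12 /i/ → [+round]; 11 /i/ → [+round]; 10 /e/ → [+round]; 9 /r/ transparent; 8 /i/ → [+round]; 7 /a/ → [+round]; 6 /u/ is itself a trigger — this domain ends here.

2 3 4 5 6 7 8 10 11 12 14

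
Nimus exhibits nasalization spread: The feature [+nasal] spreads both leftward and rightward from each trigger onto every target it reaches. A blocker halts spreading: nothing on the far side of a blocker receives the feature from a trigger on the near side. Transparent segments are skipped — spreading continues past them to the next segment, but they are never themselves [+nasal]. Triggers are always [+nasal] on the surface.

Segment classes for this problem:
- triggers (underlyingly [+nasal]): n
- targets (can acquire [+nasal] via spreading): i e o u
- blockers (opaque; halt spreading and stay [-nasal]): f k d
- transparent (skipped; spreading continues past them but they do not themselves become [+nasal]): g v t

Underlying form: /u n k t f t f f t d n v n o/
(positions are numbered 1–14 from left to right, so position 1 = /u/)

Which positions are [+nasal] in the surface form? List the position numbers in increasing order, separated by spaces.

1 2 11 13 14

From /n/ at 2 rightward: 3 /k/ blocks.
From /n/ at 2 leftward: 1 /u/ → [+nasal]; word edge.
From /n/ at 11 rightward: 12 /v/ transparent; 13 /n/ is itself a trigger — this domain ends here.
From /n/ at 11 leftward: 10 /d/ blocks.
From /n/ at 13 rightward: 14 /o/ → [+nasal]; word edge.
From /n/ at 13 leftward: 12 /v/ transparent; 11 /n/ is itself a trigger — this domain ends here.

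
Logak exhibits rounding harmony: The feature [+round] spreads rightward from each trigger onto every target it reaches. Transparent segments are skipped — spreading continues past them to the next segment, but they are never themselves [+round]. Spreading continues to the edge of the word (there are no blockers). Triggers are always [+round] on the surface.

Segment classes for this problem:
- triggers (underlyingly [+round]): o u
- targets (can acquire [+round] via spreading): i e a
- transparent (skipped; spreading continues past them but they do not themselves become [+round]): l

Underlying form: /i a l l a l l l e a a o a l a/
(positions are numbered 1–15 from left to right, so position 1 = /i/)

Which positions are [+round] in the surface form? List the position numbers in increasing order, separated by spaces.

From /o/ at 12 rightward: 13 /a/ → [+round]; 14 /l/ transparent; 15 /a/ → [+round]; word edge.
Targets with no active source: positions 1 2 5 9 10 11 stay [-round].

12 13 15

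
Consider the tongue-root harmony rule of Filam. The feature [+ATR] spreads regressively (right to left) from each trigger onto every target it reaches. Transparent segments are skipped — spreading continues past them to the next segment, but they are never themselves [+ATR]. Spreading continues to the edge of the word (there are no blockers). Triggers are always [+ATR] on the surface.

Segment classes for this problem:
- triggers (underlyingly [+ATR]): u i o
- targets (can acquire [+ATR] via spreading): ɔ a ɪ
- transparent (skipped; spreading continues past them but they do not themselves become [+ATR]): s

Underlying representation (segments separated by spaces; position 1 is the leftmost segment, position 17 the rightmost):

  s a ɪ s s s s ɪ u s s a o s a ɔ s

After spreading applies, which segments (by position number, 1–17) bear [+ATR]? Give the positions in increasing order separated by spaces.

From /u/ at 9 leftward: 8 /ɪ/ → [+ATR]; 7 /s/ transparent; 6 /s/ transparent; 5 /s/ transparent; 4 /s/ transparent; 3 /ɪ/ → [+ATR]; 2 /a/ → [+ATR]; 1 /s/ transparent; word edge.
From /o/ at 13 leftward: 12 /a/ → [+ATR]; 11 /s/ transparent; 10 /s/ transparent; 9 /u/ is itself a trigger — this domain ends here.
Targets with no active source: positions 15 16 stay [-ATR].

2 3 8 9 12 13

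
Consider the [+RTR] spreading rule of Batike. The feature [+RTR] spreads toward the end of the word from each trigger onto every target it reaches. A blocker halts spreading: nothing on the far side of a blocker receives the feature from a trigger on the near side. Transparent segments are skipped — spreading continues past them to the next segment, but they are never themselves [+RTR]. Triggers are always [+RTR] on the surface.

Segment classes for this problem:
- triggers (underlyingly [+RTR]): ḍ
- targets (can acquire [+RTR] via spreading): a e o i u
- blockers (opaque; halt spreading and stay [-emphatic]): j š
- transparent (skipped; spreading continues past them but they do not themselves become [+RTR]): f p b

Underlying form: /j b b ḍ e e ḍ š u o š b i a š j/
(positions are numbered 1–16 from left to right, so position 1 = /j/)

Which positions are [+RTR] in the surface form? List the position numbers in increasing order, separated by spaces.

From /ḍ/ at 4 rightward: 5 /e/ → [+RTR]; 6 /e/ → [+RTR]; 7 /ḍ/ is itself a trigger — this domain ends here.
From /ḍ/ at 7 rightward: 8 /š/ blocks.
Targets with no active source: positions 9 10 13 14 stay [-emphatic].

4 5 6 7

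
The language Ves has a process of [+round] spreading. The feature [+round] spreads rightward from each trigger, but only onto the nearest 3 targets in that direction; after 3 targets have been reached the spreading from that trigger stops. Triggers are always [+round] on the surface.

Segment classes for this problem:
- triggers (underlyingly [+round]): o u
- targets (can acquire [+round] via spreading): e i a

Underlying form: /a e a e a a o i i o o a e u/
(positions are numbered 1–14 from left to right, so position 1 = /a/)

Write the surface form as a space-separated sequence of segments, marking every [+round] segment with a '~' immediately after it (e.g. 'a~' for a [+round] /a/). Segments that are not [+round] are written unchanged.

a e a e a a o~ i~ i~ o~ o~ a~ e~ u~

From /o/ at 7 rightward: 8 /i/ → [+round]; 9 /i/ → [+round]; 10 /o/ is itself a trigger — this domain ends here.
From /o/ at 10 rightward: 11 /o/ is itself a trigger — this domain ends here.
From /o/ at 11 rightward: 12 /a/ → [+round]; 13 /e/ → [+round]; 14 /u/ is itself a trigger — this domain ends here.
From /u/ at 14 rightward: word edge.
Targets with no active source: positions 1 2 3 4 5 6 stay [-round].
[+round] positions on the surface: 7 8 9 10 11 12 13 14.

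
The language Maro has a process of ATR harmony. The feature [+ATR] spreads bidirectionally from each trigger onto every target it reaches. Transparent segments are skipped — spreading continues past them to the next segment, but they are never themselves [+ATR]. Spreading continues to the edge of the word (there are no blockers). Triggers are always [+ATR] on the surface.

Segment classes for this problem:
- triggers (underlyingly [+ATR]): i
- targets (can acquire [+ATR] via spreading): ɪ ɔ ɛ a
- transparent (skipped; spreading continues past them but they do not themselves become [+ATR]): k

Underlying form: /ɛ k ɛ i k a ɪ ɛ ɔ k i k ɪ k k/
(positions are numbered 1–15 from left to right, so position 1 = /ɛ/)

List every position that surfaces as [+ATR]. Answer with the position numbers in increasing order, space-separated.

From /i/ at 4 rightward: 5 /k/ transparent; 6 /a/ → [+ATR]; 7 /ɪ/ → [+ATR]; 8 /ɛ/ → [+ATR]; 9 /ɔ/ → [+ATR]; 10 /k/ transparent; 11 /i/ is itself a trigger — this domain ends here.
From /i/ at 4 leftward: 3 /ɛ/ → [+ATR]; 2 /k/ transparent; 1 /ɛ/ → [+ATR]; word edge.
From /i/ at 11 rightward: 12 /k/ transparent; 13 /ɪ/ → [+ATR]; 14 /k/ transparent; 15 /k/ transparent; word edge.
From /i/ at 11 leftward: 10 /k/ transparent; 9 /ɔ/ → [+ATR]; 8 /ɛ/ → [+ATR]; 7 /ɪ/ → [+ATR]; 6 /a/ → [+ATR]; 5 /k/ transparent; 4 /i/ is itself a trigger — this domain ends here.

1 3 4 6 7 8 9 11 13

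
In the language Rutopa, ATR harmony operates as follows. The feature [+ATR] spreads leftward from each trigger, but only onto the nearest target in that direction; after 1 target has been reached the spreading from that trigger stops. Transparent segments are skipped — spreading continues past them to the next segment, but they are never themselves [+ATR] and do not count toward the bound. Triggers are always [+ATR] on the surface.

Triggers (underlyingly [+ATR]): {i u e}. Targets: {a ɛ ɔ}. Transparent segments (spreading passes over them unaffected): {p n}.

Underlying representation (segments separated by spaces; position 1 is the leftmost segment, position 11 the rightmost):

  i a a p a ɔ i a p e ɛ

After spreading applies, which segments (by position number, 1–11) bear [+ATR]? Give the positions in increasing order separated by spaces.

1 6 7 8 10

From /i/ at 1 leftward: word edge.
From /i/ at 7 leftward: 6 /ɔ/ → [+ATR]; bound reached.
From /e/ at 10 leftward: 9 /p/ transparent; 8 /a/ → [+ATR]; bound reached.
Targets with no active source: positions 2 3 5 11 stay [-ATR].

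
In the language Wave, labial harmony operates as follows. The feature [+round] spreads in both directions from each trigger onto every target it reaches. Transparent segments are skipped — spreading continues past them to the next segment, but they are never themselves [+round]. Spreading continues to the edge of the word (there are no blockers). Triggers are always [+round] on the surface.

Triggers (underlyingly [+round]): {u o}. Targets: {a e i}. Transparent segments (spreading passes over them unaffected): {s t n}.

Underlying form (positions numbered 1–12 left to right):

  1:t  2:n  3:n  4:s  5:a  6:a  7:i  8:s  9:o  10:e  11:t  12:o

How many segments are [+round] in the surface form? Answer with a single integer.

From /o/ at 9 rightward: 10 /e/ → [+round]; 11 /t/ transparent; 12 /o/ is itself a trigger — this domain ends here.
From /o/ at 9 leftward: 8 /s/ transparent; 7 /i/ → [+round]; 6 /a/ → [+round]; 5 /a/ → [+round]; 4 /s/ transparent; 3 /n/ transparent; 2 /n/ transparent; 1 /t/ transparent; word edge.
From /o/ at 12 rightward: word edge.
From /o/ at 12 leftward: 11 /t/ transparent; 10 /e/ → [+round]; 9 /o/ is itself a trigger — this domain ends here.
[+round] positions on the surface: 5 6 7 9 10 12.

6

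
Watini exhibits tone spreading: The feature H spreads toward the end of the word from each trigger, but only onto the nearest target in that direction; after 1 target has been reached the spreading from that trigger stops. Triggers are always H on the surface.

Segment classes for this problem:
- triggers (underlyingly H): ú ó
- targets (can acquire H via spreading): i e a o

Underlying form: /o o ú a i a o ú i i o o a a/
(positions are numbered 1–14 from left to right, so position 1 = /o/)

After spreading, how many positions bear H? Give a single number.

4

From /ú/ at 3 rightward: 4 /a/ → H; bound reached.
From /ú/ at 8 rightward: 9 /i/ → H; bound reached.
Targets with no active source: positions 1 2 5 6 7 10 11 12 13 14 stay [-high tone].
H positions on the surface: 3 4 8 9.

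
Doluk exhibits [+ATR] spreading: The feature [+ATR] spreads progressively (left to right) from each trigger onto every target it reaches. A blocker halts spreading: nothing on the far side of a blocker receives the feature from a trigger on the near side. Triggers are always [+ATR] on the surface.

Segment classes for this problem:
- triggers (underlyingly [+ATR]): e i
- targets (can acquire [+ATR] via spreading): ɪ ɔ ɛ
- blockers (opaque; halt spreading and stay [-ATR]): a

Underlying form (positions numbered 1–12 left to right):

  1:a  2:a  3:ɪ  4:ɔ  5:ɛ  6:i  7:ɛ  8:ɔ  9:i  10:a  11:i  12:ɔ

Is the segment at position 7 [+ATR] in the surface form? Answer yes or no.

yes

From /i/ at 6 rightward: 7 /ɛ/ → [+ATR]; 8 /ɔ/ → [+ATR]; 9 /i/ is itself a trigger — this domain ends here.
From /i/ at 9 rightward: 10 /a/ blocks.
From /i/ at 11 rightward: 12 /ɔ/ → [+ATR]; word edge.
Targets with no active source: positions 3 4 5 stay [-ATR].
[+ATR] positions on the surface: 6 7 8 9 11 12.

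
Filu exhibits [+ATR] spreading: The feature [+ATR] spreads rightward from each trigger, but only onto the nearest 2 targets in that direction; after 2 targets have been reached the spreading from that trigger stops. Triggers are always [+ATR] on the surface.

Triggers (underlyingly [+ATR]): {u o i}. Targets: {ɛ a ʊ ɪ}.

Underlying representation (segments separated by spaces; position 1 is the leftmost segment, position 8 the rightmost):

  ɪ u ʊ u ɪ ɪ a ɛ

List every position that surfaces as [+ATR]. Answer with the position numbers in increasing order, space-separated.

From /u/ at 2 rightward: 3 /ʊ/ → [+ATR]; 4 /u/ is itself a trigger — this domain ends here.
From /u/ at 4 rightward: 5 /ɪ/ → [+ATR]; 6 /ɪ/ → [+ATR]; bound reached.
Targets with no active source: positions 1 7 8 stay [-ATR].

2 3 4 5 6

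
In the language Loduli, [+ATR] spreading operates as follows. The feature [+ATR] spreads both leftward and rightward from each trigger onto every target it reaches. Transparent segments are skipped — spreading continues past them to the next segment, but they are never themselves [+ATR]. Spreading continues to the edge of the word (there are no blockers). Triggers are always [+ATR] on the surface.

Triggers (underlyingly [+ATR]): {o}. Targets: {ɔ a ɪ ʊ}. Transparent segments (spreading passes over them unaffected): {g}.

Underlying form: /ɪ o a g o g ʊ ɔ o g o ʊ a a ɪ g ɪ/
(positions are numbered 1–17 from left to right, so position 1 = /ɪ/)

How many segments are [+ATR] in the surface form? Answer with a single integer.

From /o/ at 2 rightward: 3 /a/ → [+ATR]; 4 /g/ transparent; 5 /o/ is itself a trigger — this domain ends here.
From /o/ at 2 leftward: 1 /ɪ/ → [+ATR]; word edge.
From /o/ at 5 rightward: 6 /g/ transparent; 7 /ʊ/ → [+ATR]; 8 /ɔ/ → [+ATR]; 9 /o/ is itself a trigger — this domain ends here.
From /o/ at 5 leftward: 4 /g/ transparent; 3 /a/ → [+ATR]; 2 /o/ is itself a trigger — this domain ends here.
From /o/ at 9 rightward: 10 /g/ transparent; 11 /o/ is itself a trigger — this domain ends here.
From /o/ at 9 leftward: 8 /ɔ/ → [+ATR]; 7 /ʊ/ → [+ATR]; 6 /g/ transparent; 5 /o/ is itself a trigger — this domain ends here.
From /o/ at 11 rightward: 12 /ʊ/ → [+ATR]; 13 /a/ → [+ATR]; 14 /a/ → [+ATR]; 15 /ɪ/ → [+ATR]; 16 /g/ transparent; 17 /ɪ/ → [+ATR]; word edge.
From /o/ at 11 leftward: 10 /g/ transparent; 9 /o/ is itself a trigger — this domain ends here.
[+ATR] positions on the surface: 1 2 3 5 7 8 9 11 12 13 14 15 17.

13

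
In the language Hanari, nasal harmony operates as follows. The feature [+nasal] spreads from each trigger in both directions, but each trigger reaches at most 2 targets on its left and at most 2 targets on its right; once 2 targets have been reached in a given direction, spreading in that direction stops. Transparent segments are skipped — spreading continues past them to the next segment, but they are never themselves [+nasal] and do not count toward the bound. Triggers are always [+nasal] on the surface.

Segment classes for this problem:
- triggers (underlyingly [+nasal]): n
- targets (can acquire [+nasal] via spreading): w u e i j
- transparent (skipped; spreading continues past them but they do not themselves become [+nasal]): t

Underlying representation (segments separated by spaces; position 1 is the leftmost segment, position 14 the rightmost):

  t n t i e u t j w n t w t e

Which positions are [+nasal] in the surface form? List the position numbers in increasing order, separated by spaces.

2 4 5 8 9 10 12 14

From /n/ at 2 rightward: 3 /t/ transparent; 4 /i/ → [+nasal]; 5 /e/ → [+nasal]; bound reached.
From /n/ at 2 leftward: 1 /t/ transparent; word edge.
From /n/ at 10 rightward: 11 /t/ transparent; 12 /w/ → [+nasal]; 13 /t/ transparent; 14 /e/ → [+nasal]; bound reached.
From /n/ at 10 leftward: 9 /w/ → [+nasal]; 8 /j/ → [+nasal]; bound reached.
Target with no active source: position 6 stays [-nasal].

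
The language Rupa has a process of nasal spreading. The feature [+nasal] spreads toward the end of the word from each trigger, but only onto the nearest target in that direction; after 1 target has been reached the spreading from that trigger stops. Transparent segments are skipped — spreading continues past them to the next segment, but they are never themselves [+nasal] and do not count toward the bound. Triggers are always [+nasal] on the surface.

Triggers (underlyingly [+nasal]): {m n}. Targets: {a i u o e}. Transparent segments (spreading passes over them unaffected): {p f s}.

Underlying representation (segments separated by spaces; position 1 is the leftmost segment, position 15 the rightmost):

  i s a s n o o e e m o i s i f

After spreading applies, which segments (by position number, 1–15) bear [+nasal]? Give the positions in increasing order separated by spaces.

5 6 10 11

From /n/ at 5 rightward: 6 /o/ → [+nasal]; bound reached.
From /m/ at 10 rightward: 11 /o/ → [+nasal]; bound reached.
Targets with no active source: positions 1 3 7 8 9 12 14 stay [-nasal].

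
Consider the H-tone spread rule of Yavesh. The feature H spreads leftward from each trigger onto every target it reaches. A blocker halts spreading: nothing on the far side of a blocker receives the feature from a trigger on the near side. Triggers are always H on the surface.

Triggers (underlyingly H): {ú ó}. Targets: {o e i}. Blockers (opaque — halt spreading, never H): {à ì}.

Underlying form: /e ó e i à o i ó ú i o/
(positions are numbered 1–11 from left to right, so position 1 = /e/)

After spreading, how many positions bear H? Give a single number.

6

From /ó/ at 2 leftward: 1 /e/ → H; word edge.
From /ó/ at 8 leftward: 7 /i/ → H; 6 /o/ → H; 5 /à/ blocks.
From /ú/ at 9 leftward: 8 /ó/ is itself a trigger — this domain ends here.
Targets with no active source: positions 3 4 10 11 stay [-high tone].
H positions on the surface: 1 2 6 7 8 9.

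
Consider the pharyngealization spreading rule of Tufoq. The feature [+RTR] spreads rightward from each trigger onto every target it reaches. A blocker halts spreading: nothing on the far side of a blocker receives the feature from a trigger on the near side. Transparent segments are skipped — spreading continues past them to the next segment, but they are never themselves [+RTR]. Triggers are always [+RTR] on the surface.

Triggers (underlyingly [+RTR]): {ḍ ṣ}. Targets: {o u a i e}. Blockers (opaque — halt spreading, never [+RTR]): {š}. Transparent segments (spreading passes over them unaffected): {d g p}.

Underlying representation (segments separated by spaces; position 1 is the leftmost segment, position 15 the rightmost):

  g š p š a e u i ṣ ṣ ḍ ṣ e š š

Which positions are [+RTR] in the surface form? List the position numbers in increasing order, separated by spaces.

From /ṣ/ at 9 rightward: 10 /ṣ/ is itself a trigger — this domain ends here.
From /ṣ/ at 10 rightward: 11 /ḍ/ is itself a trigger — this domain ends here.
From /ḍ/ at 11 rightward: 12 /ṣ/ is itself a trigger — this domain ends here.
From /ṣ/ at 12 rightward: 13 /e/ → [+RTR]; 14 /š/ blocks.
Targets with no active source: positions 5 6 7 8 stay [-emphatic].

9 10 11 12 13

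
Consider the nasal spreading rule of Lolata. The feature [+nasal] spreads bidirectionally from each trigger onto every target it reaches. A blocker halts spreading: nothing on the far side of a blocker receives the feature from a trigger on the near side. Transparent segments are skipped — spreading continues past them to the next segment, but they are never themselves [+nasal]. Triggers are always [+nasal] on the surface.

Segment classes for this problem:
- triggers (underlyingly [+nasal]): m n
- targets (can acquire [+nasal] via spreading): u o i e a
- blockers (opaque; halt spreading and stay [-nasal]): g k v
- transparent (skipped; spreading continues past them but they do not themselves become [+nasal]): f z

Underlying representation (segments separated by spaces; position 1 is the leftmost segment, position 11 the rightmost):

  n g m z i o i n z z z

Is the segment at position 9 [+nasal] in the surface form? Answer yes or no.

no

From /n/ at 1 rightward: 2 /g/ blocks.
From /n/ at 1 leftward: word edge.
From /m/ at 3 rightward: 4 /z/ transparent; 5 /i/ → [+nasal]; 6 /o/ → [+nasal]; 7 /i/ → [+nasal]; 8 /n/ is itself a trigger — this domain ends here.
From /m/ at 3 leftward: 2 /g/ blocks.
From /n/ at 8 rightward: 9 /z/ transparent; 10 /z/ transparent; 11 /z/ transparent; word edge.
From /n/ at 8 leftward: 7 /i/ → [+nasal]; 6 /o/ → [+nasal]; 5 /i/ → [+nasal]; 4 /z/ transparent; 3 /m/ is itself a trigger — this domain ends here.
[+nasal] positions on the surface: 1 3 5 6 7 8.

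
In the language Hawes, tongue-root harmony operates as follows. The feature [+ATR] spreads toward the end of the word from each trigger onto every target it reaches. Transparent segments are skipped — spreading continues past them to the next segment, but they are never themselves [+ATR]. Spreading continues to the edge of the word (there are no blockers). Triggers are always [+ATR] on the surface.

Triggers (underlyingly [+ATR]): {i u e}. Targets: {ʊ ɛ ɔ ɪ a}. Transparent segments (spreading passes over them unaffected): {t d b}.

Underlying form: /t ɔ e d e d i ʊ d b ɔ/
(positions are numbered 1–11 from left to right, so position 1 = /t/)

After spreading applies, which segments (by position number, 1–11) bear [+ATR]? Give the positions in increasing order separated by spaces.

3 5 7 8 11

From /e/ at 3 rightward: 4 /d/ transparent; 5 /e/ is itself a trigger — this domain ends here.
From /e/ at 5 rightward: 6 /d/ transparent; 7 /i/ is itself a trigger — this domain ends here.
From /i/ at 7 rightward: 8 /ʊ/ → [+ATR]; 9 /d/ transparent; 10 /b/ transparent; 11 /ɔ/ → [+ATR]; word edge.
Target with no active source: position 2 stays [-ATR].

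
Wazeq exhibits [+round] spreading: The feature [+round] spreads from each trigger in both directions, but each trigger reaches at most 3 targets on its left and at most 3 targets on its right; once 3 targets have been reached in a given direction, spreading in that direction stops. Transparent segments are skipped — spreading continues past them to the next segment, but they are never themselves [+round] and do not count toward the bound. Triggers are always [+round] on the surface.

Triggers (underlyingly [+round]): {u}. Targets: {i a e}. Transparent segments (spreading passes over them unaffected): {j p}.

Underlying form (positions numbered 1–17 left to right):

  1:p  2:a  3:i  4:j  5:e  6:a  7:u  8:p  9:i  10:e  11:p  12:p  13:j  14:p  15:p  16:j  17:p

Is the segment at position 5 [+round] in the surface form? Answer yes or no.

yes

From /u/ at 7 rightward: 8 /p/ transparent; 9 /i/ → [+round]; 10 /e/ → [+round]; 11 /p/ transparent; 12 /p/ transparent; 13 /j/ transparent; 14 /p/ transparent; 15 /p/ transparent; 16 /j/ transparent; 17 /p/ transparent; word edge.
From /u/ at 7 leftward: 6 /a/ → [+round]; 5 /e/ → [+round]; 4 /j/ transparent; 3 /i/ → [+round]; bound reached.
Target with no active source: position 2 stays [-round].
[+round] positions on the surface: 3 5 6 7 9 10.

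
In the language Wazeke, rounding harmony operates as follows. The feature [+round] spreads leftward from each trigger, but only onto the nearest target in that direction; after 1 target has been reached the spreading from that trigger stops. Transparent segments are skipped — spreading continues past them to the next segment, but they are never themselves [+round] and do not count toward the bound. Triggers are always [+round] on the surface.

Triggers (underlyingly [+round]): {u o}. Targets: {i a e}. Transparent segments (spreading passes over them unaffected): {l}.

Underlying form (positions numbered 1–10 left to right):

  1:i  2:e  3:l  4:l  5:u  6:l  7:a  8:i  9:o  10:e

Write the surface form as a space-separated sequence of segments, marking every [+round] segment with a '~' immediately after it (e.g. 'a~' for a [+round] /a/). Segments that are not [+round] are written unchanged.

i e~ l l u~ l a i~ o~ e

From /u/ at 5 leftward: 4 /l/ transparent; 3 /l/ transparent; 2 /e/ → [+round]; bound reached.
From /o/ at 9 leftward: 8 /i/ → [+round]; bound reached.
Targets with no active source: positions 1 7 10 stay [-round].
[+round] positions on the surface: 2 5 8 9.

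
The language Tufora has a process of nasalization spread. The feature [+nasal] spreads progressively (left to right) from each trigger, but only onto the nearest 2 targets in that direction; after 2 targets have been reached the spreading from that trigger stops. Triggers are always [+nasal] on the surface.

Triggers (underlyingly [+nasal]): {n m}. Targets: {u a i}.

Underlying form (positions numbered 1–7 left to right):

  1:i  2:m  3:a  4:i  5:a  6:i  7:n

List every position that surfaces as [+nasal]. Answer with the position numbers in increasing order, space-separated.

From /m/ at 2 rightward: 3 /a/ → [+nasal]; 4 /i/ → [+nasal]; bound reached.
From /n/ at 7 rightward: word edge.
Targets with no active source: positions 1 5 6 stay [-nasal].

2 3 4 7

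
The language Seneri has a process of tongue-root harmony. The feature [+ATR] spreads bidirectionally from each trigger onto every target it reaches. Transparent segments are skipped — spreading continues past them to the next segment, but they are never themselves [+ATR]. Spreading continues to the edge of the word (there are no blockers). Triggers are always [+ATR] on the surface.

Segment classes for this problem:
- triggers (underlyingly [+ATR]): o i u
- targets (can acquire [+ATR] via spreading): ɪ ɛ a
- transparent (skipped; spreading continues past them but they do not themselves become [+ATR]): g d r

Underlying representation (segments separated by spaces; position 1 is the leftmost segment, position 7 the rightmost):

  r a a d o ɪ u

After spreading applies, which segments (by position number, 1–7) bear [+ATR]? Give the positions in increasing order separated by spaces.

From /o/ at 5 rightward: 6 /ɪ/ → [+ATR]; 7 /u/ is itself a trigger — this domain ends here.
From /o/ at 5 leftward: 4 /d/ transparent; 3 /a/ → [+ATR]; 2 /a/ → [+ATR]; 1 /r/ transparent; word edge.
From /u/ at 7 rightward: word edge.
From /u/ at 7 leftward: 6 /ɪ/ → [+ATR]; 5 /o/ is itself a trigger — this domain ends here.

2 3 5 6 7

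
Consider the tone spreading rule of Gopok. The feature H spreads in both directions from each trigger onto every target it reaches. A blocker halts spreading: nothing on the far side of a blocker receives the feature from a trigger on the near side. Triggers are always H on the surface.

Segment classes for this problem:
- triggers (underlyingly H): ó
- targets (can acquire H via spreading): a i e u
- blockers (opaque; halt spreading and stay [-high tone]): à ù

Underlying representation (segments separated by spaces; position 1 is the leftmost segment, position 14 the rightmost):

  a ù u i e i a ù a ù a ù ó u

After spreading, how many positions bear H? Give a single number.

From /ó/ at 13 rightward: 14 /u/ → H; word edge.
From /ó/ at 13 leftward: 12 /ù/ blocks.
Targets with no active source: positions 1 3 4 5 6 7 9 11 stay [-high tone].
H positions on the surface: 13 14.

2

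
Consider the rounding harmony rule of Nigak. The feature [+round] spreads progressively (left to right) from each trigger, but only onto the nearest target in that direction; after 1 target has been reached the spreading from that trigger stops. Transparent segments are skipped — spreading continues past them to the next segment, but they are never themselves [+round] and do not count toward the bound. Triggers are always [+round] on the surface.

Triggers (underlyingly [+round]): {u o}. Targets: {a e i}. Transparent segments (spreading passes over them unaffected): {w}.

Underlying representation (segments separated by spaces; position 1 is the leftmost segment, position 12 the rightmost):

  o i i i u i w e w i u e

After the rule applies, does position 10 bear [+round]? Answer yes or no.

From /o/ at 1 rightward: 2 /i/ → [+round]; bound reached.
From /u/ at 5 rightward: 6 /i/ → [+round]; bound reached.
From /u/ at 11 rightward: 12 /e/ → [+round]; bound reached.
Targets with no active source: positions 3 4 8 10 stay [-round].
[+round] positions on the surface: 1 2 5 6 11 12.

no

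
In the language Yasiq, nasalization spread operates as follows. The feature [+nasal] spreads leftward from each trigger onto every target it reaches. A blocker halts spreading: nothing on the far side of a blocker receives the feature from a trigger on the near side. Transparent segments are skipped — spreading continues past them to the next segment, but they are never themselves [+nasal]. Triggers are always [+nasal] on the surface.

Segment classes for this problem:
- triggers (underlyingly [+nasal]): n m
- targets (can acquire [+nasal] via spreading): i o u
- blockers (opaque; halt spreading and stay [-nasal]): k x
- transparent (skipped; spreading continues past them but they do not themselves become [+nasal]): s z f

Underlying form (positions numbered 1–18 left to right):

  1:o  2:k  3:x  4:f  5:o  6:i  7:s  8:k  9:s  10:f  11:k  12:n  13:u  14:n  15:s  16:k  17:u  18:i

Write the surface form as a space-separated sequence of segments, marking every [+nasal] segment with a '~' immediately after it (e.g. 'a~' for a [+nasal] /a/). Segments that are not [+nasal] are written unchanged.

From /n/ at 12 leftward: 11 /k/ blocks.
From /n/ at 14 leftward: 13 /u/ → [+nasal]; 12 /n/ is itself a trigger — this domain ends here.
Targets with no active source: positions 1 5 6 17 18 stay [-nasal].
[+nasal] positions on the surface: 12 13 14.

o k x f o i s k s f k n~ u~ n~ s k u i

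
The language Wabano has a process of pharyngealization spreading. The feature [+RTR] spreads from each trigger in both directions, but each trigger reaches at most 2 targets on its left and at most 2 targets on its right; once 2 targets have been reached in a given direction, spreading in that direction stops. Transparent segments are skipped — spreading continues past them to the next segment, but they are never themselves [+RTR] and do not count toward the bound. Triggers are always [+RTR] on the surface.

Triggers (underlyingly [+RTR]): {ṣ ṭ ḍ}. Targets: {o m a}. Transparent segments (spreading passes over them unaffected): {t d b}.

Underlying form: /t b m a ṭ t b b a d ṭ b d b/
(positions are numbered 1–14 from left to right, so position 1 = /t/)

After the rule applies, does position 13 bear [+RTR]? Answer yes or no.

From /ṭ/ at 5 rightward: 6 /t/ transparent; 7 /b/ transparent; 8 /b/ transparent; 9 /a/ → [+RTR]; 10 /d/ transparent; 11 /ṭ/ is itself a trigger — this domain ends here.
From /ṭ/ at 5 leftward: 4 /a/ → [+RTR]; 3 /m/ → [+RTR]; bound reached.
From /ṭ/ at 11 rightward: 12 /b/ transparent; 13 /d/ transparent; 14 /b/ transparent; word edge.
From /ṭ/ at 11 leftward: 10 /d/ transparent; 9 /a/ → [+RTR]; 8 /b/ transparent; 7 /b/ transparent; 6 /t/ transparent; 5 /ṭ/ is itself a trigger — this domain ends here.
[+RTR] positions on the surface: 3 4 5 9 11.

no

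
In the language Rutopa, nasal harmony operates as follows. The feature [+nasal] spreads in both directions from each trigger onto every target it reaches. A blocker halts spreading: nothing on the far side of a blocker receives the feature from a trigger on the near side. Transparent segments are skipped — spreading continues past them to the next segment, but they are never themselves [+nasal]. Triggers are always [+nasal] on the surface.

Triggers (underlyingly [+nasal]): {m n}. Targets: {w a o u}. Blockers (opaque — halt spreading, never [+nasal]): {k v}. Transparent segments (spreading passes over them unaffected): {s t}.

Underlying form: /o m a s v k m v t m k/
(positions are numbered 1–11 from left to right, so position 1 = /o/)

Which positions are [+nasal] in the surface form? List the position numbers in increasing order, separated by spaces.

From /m/ at 2 rightward: 3 /a/ → [+nasal]; 4 /s/ transparent; 5 /v/ blocks.
From /m/ at 2 leftward: 1 /o/ → [+nasal]; word edge.
From /m/ at 7 rightward: 8 /v/ blocks.
From /m/ at 7 leftward: 6 /k/ blocks.
From /m/ at 10 rightward: 11 /k/ blocks.
From /m/ at 10 leftward: 9 /t/ transparent; 8 /v/ blocks.

1 2 3 7 10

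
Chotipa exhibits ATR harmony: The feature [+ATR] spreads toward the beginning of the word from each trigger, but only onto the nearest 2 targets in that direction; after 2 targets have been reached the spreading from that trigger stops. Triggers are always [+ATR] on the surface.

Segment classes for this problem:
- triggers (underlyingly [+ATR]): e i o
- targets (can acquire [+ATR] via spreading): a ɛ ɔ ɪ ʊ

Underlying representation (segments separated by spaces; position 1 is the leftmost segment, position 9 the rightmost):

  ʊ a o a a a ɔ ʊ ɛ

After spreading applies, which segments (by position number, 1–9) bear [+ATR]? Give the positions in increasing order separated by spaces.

From /o/ at 3 leftward: 2 /a/ → [+ATR]; 1 /ʊ/ → [+ATR]; bound reached.
Targets with no active source: positions 4 5 6 7 8 9 stay [-ATR].

1 2 3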